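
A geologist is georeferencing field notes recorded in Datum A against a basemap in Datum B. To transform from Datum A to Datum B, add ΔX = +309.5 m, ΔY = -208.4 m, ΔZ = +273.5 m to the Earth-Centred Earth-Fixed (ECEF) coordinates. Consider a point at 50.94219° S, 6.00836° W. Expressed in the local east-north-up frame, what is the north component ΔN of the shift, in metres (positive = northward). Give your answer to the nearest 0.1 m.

At φ = -50.94219°, λ = -6.00836°: sin φ = -0.776511, cos φ = 0.630104, sin λ = -0.104674, cos λ = 0.994507.
ΔN = −sin φ cos λ·ΔX − sin φ sin λ·ΔY + cos φ·ΔZ = −(-0.776511)(0.994507)(309.5) − (-0.776511)(-0.104674)(-208.4) + (0.630104)(273.5) = 428.28 m.

ΔN = 428.3 m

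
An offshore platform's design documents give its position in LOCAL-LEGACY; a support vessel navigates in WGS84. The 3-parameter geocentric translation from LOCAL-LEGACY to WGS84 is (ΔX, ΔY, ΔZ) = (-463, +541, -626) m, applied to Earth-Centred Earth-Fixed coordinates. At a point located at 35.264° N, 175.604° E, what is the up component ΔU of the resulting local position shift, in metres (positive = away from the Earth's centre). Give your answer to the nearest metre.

ΔU = 49 m

The local up (radial) axis is (cos φ cos λ, cos φ sin λ, sin φ), giving ΔU = 376.928 + 33.858 − 361.418 = 49.37 m.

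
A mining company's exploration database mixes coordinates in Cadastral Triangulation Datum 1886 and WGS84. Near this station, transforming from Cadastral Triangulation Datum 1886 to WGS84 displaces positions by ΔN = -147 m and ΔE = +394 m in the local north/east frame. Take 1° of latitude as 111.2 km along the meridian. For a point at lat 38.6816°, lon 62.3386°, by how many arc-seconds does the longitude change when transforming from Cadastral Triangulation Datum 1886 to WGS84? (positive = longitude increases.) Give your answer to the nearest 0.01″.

Δλ = 16.34″

At latitude 38.6816°, cos φ = 0.780631.
1° of longitude at this latitude = 111.2 × cos φ = 86.81 km, so Δλ = 394.0 / 86806.2 = 0.0045388° = 16.340″.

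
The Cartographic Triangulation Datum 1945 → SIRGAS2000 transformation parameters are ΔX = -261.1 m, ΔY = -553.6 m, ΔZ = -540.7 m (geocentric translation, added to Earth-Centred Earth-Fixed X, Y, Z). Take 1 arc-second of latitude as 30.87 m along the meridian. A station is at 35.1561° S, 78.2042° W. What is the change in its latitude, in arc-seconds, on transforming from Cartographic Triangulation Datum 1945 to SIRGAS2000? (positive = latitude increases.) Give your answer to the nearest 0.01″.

Δφ = -5.21″

sin φ = -0.575806, cos φ = 0.817586, sin λ = -0.978882, cos λ = 0.204424.
North component: ΔN = −sin φ cos λ·ΔX − sin φ sin λ·ΔY + cos φ·ΔZ = −(-0.575806)(0.204424)(-261.1) − (-0.575806)(-0.978882)(-553.6) + (0.817586)(-540.7) = -160.77 m.
1° of latitude spans 3600 × 30.87 = 111132 m, so Δφ = -160.77 / 111132 × 3600 = -5.208″.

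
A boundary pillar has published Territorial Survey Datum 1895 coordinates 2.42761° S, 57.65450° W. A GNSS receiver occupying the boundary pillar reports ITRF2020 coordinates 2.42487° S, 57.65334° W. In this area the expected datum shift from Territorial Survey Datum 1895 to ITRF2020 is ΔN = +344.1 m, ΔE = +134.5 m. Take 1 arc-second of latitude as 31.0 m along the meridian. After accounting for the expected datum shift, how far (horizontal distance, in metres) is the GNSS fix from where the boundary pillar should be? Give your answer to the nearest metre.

39 m

Observed coordinate differences: Δφ = +0.00274°, Δλ = +0.00116°.
Converting to metres (1° lat = 111600 m, cos φ = 0.999103): observed ΔN = 305.8 m, observed ΔE = 129.3 m.
Subtracting the expected shift leaves a residual of 305.8 − (344.1) = -38.3 m north and 129.3 − (134.5) = -5.2 m east.
Residual distance = √((-38.3)² + (-5.2)²) = 38.7 m.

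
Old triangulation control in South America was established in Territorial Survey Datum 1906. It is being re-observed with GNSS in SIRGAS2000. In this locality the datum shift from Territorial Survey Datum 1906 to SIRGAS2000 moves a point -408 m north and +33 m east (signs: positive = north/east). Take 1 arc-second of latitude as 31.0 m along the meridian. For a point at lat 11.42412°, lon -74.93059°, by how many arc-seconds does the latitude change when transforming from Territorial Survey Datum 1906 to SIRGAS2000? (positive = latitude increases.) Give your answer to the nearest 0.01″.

Δφ = -13.16″

1″ of latitude = 31.00 m, so Δφ = -408.0 / 31.00 = -13.161″.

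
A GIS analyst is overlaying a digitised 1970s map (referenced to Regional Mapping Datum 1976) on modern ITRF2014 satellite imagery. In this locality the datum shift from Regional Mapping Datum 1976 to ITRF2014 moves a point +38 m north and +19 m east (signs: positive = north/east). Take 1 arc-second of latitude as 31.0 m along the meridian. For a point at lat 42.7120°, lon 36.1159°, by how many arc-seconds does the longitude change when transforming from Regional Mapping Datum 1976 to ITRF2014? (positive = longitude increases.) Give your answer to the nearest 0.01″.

At latitude 42.7120°, cos φ = 0.734773.
1″ of longitude at this latitude = 31.00 × cos φ = 22.7779 m, so Δλ = 19.0 / 22.7779 = 0.834″.

Δλ = 0.83″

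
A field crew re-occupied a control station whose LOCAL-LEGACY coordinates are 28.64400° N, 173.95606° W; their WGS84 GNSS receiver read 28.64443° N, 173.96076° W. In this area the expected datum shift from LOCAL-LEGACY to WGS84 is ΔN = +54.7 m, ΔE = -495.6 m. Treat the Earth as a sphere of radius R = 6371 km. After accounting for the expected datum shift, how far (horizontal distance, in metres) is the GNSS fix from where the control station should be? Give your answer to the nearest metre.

Observed coordinate differences: Δφ = +0.00043°, Δλ = -0.00470°.
Converting to metres (1° lat = 111195 m, cos φ = 0.877615): observed ΔN = 47.8 m, observed ΔE = -458.7 m.
Subtracting the expected shift leaves a residual of 47.8 − (54.7) = -6.9 m north and -458.7 − (-495.6) = 36.9 m east.
Residual distance = √((-6.9)² + 36.9²) = 37.6 m.

38 m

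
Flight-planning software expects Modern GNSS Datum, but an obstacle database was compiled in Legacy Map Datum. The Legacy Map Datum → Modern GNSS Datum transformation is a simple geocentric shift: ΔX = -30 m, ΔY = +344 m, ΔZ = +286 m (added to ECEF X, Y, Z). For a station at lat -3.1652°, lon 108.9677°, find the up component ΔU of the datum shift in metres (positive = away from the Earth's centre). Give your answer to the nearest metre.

At φ = -3.1652°, λ = 108.9677°: sin φ = -0.055215, cos φ = 0.998474, sin λ = 0.945702, cos λ = -0.325035.
ΔU = cos φ cos λ·ΔX + cos φ sin λ·ΔY + sin φ·ΔZ = (0.998474)(-0.325035)(-30) + (0.998474)(0.945702)(344) + (-0.055215)(286) = 318.77 m.

ΔU = 319 m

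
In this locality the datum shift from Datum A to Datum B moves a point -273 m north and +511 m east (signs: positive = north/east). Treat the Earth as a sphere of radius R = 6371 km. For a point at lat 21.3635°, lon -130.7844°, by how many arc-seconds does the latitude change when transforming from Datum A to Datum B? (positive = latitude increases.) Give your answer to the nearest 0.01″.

Δφ = -8.84″

On a sphere of radius R, 1 rad of latitude = R, so Δφ = ΔN / R = -273.0 / 6371000 = -4.2850e-05 rad = -8.839″.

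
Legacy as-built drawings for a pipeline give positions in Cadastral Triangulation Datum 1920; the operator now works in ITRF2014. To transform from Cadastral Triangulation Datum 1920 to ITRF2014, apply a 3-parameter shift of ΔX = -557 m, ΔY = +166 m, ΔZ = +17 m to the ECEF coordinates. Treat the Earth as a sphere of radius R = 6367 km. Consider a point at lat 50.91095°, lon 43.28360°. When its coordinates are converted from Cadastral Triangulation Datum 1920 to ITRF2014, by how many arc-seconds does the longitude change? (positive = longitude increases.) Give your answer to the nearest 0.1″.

Δλ = 25.8″

sin φ = 0.776167, cos φ = 0.630527, sin λ = 0.685610, cos λ = 0.727969.
East component: ΔE = −sin λ·ΔX + cos λ·ΔY = −(0.685610)(-557) + (0.727969)(166) = 502.73 m.
1° of latitude spans πR/180 = 111125 m; at latitude φ, 1° of longitude spans that × cos φ = 70067.4 m, so Δλ = 502.73 / 70067.4 × 3600 = 25.830″.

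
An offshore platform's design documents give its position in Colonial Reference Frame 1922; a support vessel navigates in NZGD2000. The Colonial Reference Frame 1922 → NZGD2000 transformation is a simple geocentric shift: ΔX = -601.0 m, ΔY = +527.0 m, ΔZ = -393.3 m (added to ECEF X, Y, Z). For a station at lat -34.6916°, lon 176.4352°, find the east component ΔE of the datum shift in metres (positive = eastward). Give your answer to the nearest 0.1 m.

ΔE = -488.6 m

The local east axis at (φ, λ) is (−sin λ, cos λ, 0), so ΔE = −sin(176.4352°)·(-601.0) + cos(176.4352°)·527.0 = -488.61 m.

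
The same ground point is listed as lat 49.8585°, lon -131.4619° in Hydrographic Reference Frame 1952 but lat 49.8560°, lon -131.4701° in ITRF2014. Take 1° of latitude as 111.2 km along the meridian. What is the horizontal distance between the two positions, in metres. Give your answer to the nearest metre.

Δφ = 49.8560° − 49.8585° = -0.0025°; Δλ = -131.4701° − -131.4619° = -0.0082°.
ΔN = Δφ × 111200 = -278.0 m; ΔE = Δλ × 111200 × cos(49.8585°) = -0.0082 × 111200 × 0.644678 = -587.8 m.
Distance = √(ΔE² + ΔN²) = √((-587.8)² + (-278.0)²) = 650.3 m.

650 m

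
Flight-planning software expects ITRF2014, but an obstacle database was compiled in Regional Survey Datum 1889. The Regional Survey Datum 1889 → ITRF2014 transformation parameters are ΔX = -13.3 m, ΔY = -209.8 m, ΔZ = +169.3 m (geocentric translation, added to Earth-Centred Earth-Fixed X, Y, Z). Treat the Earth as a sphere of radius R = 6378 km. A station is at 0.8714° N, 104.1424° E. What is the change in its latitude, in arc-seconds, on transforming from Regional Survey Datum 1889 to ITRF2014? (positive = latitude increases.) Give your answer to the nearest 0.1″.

sin φ = 0.015208, cos φ = 0.999884, sin λ = 0.969691, cos λ = -0.244333.
North component: ΔN = −sin φ cos λ·ΔX − sin φ sin λ·ΔY + cos φ·ΔZ = −(0.015208)(-0.244333)(-13.3) − (0.015208)(0.969691)(-209.8) + (0.999884)(169.3) = 172.32 m.
1° of latitude spans πR/180 = 111317 m, so Δφ = 172.32 / 111317 × 3600 = 5.573″.

Δφ = 5.6″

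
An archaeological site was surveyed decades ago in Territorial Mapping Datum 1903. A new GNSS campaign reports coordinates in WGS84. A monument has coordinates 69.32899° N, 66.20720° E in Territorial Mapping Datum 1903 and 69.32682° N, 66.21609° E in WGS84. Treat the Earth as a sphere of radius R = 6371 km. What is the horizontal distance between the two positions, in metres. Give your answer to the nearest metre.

424 m

Δφ = 69.32682° − 69.32899° = -0.00217°; Δλ = 66.21609° − 66.20720° = +0.00889°.
1° along a meridian = πR/180 = 111195 m.
ΔN = Δφ × 111195 = -241.3 m; ΔE = Δλ × 111195 × cos(69.32899°) = +0.00889 × 111195 × 0.353001 = 349.0 m.
Distance = √(ΔE² + ΔN²) = √(349.0² + (-241.3)²) = 424.3 m.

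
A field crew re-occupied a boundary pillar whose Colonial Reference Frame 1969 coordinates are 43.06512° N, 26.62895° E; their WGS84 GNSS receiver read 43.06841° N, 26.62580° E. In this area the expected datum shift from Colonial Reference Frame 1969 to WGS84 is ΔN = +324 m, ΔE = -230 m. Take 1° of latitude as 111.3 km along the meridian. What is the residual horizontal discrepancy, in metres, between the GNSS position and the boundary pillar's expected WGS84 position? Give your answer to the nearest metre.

50 m

Observed coordinate differences: Δφ = +0.00329°, Δλ = -0.00315°.
Converting to metres (1° lat = 111300 m, cos φ = 0.730578): observed ΔN = 366.2 m, observed ΔE = -256.1 m.
Subtracting the expected shift leaves a residual of 366.2 − (324) = 42.2 m north and -256.1 − (-230) = -26.1 m east.
Residual distance = √(42.2² + (-26.1)²) = 49.6 m.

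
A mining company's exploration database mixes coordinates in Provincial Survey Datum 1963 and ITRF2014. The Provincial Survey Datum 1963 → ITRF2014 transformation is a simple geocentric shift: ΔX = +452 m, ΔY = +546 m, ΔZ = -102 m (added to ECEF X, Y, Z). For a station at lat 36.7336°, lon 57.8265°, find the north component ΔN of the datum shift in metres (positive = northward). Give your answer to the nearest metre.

ΔN = -502 m

At φ = 36.7336°, λ = 57.8265°: sin φ = 0.598095, cos φ = 0.801425, sin λ = 0.846440, cos λ = 0.532485.
ΔN = −sin φ cos λ·ΔX − sin φ sin λ·ΔY + cos φ·ΔZ = −(0.598095)(0.532485)(452) − (0.598095)(0.846440)(546) + (0.801425)(-102) = -502.11 m.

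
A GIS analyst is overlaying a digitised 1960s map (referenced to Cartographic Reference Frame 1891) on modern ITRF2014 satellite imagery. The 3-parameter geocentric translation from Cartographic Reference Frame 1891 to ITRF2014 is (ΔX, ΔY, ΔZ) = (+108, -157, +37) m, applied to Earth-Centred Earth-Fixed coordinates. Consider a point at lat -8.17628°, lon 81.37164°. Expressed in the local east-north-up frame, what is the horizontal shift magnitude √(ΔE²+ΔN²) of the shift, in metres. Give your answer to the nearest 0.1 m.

131.4 m

At φ = -8.17628°, λ = 81.37164°: sin φ = -0.142219, cos φ = 0.989835, sin λ = 0.988682, cos λ = 0.150025.
ΔE = −sin λ·ΔX + cos λ·ΔY = −(0.988682)·(108) + (0.150025)·(-157) = -130.33 m.
ΔN = −sin φ cos λ·ΔX − sin φ sin λ·ΔY + cos φ·ΔZ = −(-0.142219)(0.150025)(108) − (-0.142219)(0.988682)(-157) + (0.989835)(37) = 16.85 m.
Horizontal magnitude = √(ΔE² + ΔN²) = √((-130.33)² + 16.85²) = 131.42 m.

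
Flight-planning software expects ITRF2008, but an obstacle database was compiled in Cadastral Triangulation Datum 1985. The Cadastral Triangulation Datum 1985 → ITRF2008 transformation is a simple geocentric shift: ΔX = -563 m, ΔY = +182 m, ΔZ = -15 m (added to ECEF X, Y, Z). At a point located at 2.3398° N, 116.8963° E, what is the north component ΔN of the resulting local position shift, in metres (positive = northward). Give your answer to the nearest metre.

At φ = 2.3398°, λ = 116.8963°: sin φ = 0.040826, cos φ = 0.999166, sin λ = 0.891827, cos λ = -0.452377.
ΔN = −sin φ cos λ·ΔX − sin φ sin λ·ΔY + cos φ·ΔZ = −(0.040826)(-0.452377)(-563) − (0.040826)(0.891827)(182) + (0.999166)(-15) = -32.01 m.

ΔN = -32 m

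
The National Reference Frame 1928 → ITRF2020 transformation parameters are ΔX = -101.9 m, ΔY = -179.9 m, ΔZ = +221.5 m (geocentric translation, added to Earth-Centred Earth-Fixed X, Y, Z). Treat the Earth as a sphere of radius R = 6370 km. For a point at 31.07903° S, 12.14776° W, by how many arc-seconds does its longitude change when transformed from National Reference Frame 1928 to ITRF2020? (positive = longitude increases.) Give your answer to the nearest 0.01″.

sin φ = -0.516220, cos φ = 0.856456, sin λ = -0.210434, cos λ = 0.977608.
East component: ΔE = −sin λ·ΔX + cos λ·ΔY = −(-0.210434)(-101.9) + (0.977608)(-179.9) = -197.31 m.
1° of latitude spans πR/180 = 111177 m; at latitude φ, 1° of longitude spans that × cos φ = 95218.6 m, so Δλ = -197.31 / 95218.6 × 3600 = -7.460″.

Δλ = -7.46″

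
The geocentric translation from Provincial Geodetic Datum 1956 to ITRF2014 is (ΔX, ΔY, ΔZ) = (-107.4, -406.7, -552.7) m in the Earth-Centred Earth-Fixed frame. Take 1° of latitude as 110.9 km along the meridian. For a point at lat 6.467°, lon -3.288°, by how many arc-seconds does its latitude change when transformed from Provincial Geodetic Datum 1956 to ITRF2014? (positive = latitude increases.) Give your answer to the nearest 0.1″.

Δφ = -17.5″

sin φ = 0.112631, cos φ = 0.993637, sin λ = -0.057355, cos λ = 0.998354.
North component: ΔN = −sin φ cos λ·ΔX − sin φ sin λ·ΔY + cos φ·ΔZ = −(0.112631)(0.998354)(-107.4) − (0.112631)(-0.057355)(-406.7) + (0.993637)(-552.7) = -539.73 m.
1° of latitude spans 110900 m, so Δφ = -539.73 / 110900 × 3600 = -17.521″.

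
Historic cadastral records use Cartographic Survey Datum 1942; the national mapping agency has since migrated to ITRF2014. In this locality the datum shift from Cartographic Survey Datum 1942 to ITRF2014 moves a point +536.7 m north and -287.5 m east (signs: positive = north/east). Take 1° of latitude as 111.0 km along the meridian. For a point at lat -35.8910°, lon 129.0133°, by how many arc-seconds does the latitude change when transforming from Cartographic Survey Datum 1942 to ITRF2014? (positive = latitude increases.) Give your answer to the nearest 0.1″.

Δφ = 17.4″

1° of latitude = 111.0 km, so Δφ = 536.7 / 111000 = 0.0048351° = 17.406″.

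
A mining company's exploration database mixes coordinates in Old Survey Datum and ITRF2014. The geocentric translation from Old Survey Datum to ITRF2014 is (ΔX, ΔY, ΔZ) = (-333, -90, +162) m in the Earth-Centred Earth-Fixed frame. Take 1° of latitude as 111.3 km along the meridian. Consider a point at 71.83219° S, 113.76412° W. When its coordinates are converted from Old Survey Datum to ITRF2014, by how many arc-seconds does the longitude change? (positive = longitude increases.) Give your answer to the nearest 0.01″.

Δλ = -27.85″

sin φ = -0.950147, cos φ = 0.311801, sin λ = -0.915212, cos λ = -0.402972.
East component: ΔE = −sin λ·ΔX + cos λ·ΔY = −(-0.915212)(-333) + (-0.402972)(-90) = -268.50 m.
1° of latitude spans 111300 m; at latitude φ, 1° of longitude spans that × cos φ = 34703.5 m, so Δλ = -268.50 / 34703.5 × 3600 = -27.853″.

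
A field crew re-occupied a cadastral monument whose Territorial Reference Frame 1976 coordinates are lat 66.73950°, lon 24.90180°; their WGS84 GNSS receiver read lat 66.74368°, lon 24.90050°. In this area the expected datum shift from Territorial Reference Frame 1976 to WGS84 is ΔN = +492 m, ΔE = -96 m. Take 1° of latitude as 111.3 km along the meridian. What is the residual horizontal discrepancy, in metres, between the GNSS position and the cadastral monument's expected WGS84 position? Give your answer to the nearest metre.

47 m

Observed coordinate differences: Δφ = +0.00418°, Δλ = -0.00130°.
Converting to metres (1° lat = 111300 m, cos φ = 0.394912): observed ΔN = 465.2 m, observed ΔE = -57.1 m.
Subtracting the expected shift leaves a residual of 465.2 − (492) = -26.8 m north and -57.1 − (-96) = 38.9 m east.
Residual distance = √((-26.8)² + 38.9²) = 47.2 m.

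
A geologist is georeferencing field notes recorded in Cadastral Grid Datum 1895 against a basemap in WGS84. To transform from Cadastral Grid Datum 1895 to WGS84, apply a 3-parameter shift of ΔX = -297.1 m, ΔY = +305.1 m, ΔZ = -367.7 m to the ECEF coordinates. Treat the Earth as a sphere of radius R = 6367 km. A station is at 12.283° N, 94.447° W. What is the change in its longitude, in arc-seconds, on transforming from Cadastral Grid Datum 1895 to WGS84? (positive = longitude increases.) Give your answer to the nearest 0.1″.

sin φ = 0.212740, cos φ = 0.977109, sin λ = -0.996989, cos λ = -0.077537.
East component: ΔE = −sin λ·ΔX + cos λ·ΔY = −(-0.996989)(-297.1) + (-0.077537)(305.1) = -319.86 m.
1° of latitude spans πR/180 = 111125 m; at latitude φ, 1° of longitude spans that × cos φ = 108581.3 m, so Δλ = -319.86 / 108581.3 × 3600 = -10.605″.

Δλ = -10.6″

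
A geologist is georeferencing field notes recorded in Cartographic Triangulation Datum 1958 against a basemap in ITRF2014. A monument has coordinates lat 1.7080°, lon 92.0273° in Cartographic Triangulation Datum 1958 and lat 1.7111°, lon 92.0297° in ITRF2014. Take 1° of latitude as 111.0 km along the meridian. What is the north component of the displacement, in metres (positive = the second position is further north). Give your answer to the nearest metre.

ΔN = 344 m

Δφ = 1.7111° − 1.7080° = +0.0031°; Δλ = 92.0297° − 92.0273° = +0.0024°.
ΔN = Δφ × 111000 = 344.1 m; ΔE = Δλ × 111000 × cos(1.7080°) = +0.0024 × 111000 × 0.999556 = 266.3 m.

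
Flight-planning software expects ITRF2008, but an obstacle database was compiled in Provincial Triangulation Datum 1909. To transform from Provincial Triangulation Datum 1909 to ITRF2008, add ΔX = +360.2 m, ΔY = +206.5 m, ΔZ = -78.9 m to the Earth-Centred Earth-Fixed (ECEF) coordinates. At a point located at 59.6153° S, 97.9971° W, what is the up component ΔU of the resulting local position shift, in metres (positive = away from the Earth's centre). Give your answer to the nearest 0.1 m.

ΔU = -60.7 m

At φ = -59.6153°, λ = -97.9971°: sin φ = -0.862649, cos φ = 0.505803, sin λ = -0.990275, cos λ = -0.139123.
ΔU = cos φ cos λ·ΔX + cos φ sin λ·ΔY + sin φ·ΔZ = (0.505803)(-0.139123)(360.2) + (0.505803)(-0.990275)(206.5) + (-0.862649)(-78.9) = -60.72 m.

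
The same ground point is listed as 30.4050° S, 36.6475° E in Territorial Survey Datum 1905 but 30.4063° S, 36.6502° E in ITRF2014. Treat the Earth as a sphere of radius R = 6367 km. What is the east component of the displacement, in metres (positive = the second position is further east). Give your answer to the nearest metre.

ΔE = 259 m

Δφ = -30.4063° − -30.4050° = -0.0013°; Δλ = 36.6502° − 36.6475° = +0.0027°.
1° along a meridian = πR/180 = 111125 m.
ΔN = Δφ × 111125 = -144.5 m; ΔE = Δλ × 111125 × cos(-30.4050°) = +0.0027 × 111125 × 0.862470 = 258.8 m.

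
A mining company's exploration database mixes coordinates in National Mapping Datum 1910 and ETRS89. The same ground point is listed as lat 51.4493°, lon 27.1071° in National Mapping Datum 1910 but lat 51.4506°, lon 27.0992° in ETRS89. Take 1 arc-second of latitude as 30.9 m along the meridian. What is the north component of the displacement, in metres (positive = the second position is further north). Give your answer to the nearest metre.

Δφ = 51.4506° − 51.4493° = +0.0013°; Δλ = 27.0992° − 27.1071° = -0.0079°.
1° of latitude = 3600 × 30.90 = 111240 m.
ΔN = Δφ × 111240 = 144.6 m; ΔE = Δλ × 111240 × cos(51.4493°) = -0.0079 × 111240 × 0.623207 = -547.7 m.

ΔN = 145 m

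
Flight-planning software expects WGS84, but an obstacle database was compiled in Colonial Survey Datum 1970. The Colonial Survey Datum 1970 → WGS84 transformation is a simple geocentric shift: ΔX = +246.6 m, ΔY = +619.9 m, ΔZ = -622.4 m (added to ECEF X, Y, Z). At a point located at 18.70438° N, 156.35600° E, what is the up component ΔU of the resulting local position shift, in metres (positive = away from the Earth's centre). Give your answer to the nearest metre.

ΔU = -178 m

At φ = 18.70438°, λ = 156.35600°: sin φ = 0.320685, cos φ = 0.947186, sin λ = 0.401053, cos λ = -0.916055.
ΔU = cos φ cos λ·ΔX + cos φ sin λ·ΔY + sin φ·ΔZ = (0.947186)(-0.916055)(246.6) + (0.947186)(0.401053)(619.9) + (0.320685)(-622.4) = -178.08 m.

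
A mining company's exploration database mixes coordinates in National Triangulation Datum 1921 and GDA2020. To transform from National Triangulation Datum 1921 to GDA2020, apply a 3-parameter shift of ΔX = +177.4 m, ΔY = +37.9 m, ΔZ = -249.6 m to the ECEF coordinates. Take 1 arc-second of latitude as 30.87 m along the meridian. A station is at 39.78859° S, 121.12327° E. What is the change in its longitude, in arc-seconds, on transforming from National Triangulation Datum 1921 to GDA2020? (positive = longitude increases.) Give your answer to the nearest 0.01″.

sin φ = -0.639957, cos φ = 0.768411, sin λ = 0.856057, cos λ = -0.516881.
East component: ΔE = −sin λ·ΔX + cos λ·ΔY = −(0.856057)(177.4) + (-0.516881)(37.9) = -171.45 m.
1° of latitude spans 3600 × 30.87 = 111132 m; at latitude φ, 1° of longitude spans that × cos φ = 85395.0 m, so Δλ = -171.45 / 85395.0 × 3600 = -7.228″.

Δλ = -7.23″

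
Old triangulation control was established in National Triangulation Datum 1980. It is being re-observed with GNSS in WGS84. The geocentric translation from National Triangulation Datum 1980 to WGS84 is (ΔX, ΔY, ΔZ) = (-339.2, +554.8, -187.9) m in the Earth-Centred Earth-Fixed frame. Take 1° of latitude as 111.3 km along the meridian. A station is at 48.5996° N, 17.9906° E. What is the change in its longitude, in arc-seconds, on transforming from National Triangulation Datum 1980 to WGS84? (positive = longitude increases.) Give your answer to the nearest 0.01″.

sin φ = 0.750106, cos φ = 0.661317, sin λ = 0.308861, cos λ = 0.951107.
East component: ΔE = −sin λ·ΔX + cos λ·ΔY = −(0.308861)(-339.2) + (0.951107)(554.8) = 632.44 m.
1° of latitude spans 111300 m; at latitude φ, 1° of longitude spans that × cos φ = 73604.6 m, so Δλ = 632.44 / 73604.6 × 3600 = 30.933″.

Δλ = 30.93″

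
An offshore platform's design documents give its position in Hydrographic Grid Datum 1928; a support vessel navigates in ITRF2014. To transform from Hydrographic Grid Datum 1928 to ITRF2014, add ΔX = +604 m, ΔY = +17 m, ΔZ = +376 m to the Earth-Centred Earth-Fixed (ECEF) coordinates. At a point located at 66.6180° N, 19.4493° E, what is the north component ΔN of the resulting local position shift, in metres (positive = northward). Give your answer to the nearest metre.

The local north axis is (−sin φ cos λ, −sin φ sin λ, cos φ), giving ΔN = -522.763 − 5.196 + 149.219 = -378.74 m.

ΔN = -379 m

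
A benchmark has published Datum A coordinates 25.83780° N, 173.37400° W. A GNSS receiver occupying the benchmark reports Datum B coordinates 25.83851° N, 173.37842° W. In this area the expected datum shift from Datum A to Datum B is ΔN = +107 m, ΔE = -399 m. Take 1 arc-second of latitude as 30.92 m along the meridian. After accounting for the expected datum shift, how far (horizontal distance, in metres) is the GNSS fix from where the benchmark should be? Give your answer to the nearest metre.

Observed coordinate differences: Δφ = +0.00071°, Δλ = -0.00442°.
Converting to metres (1° lat = 111312 m, cos φ = 0.900031): observed ΔN = 79.0 m, observed ΔE = -442.8 m.
Subtracting the expected shift leaves a residual of 79.0 − (107) = -28.0 m north and -442.8 − (-399) = -43.8 m east.
Residual distance = √((-28.0)² + (-43.8)²) = 52.0 m.

52 m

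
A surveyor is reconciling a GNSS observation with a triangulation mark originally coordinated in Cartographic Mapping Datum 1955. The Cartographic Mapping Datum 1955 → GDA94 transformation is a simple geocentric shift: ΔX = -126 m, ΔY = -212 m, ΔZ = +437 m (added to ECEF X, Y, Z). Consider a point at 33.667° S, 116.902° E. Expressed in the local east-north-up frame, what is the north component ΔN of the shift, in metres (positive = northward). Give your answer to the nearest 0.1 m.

ΔN = 290.5 m

The local north axis is (−sin φ cos λ, −sin φ sin λ, cos φ), giving ΔN = 31.605 − 104.807 + 363.704 = 290.50 m.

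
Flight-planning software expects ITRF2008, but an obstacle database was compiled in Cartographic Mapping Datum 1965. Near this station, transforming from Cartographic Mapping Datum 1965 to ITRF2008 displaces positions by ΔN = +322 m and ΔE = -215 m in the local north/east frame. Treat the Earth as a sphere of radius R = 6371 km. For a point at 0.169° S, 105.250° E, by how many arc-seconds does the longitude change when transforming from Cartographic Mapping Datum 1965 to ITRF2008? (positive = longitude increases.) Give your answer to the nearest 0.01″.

Δλ = -6.96″

At latitude -0.169°, cos φ = 0.999996.
One radian of longitude at latitude φ spans R cos φ, so Δλ = ΔE / (R cos φ) = -215.0 / (6371000 × 0.999996) = -3.3747e-05 rad = -6.961″.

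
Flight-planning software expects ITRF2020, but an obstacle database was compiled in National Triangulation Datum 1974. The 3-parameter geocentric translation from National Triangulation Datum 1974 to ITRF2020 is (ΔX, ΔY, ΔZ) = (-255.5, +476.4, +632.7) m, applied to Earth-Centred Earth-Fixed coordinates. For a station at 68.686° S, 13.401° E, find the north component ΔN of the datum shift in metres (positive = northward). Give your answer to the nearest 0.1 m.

At φ = -68.686°, λ = 13.401°: sin φ = -0.931602, cos φ = 0.363479, sin λ = 0.231765, cos λ = 0.972772.
ΔN = −sin φ cos λ·ΔX − sin φ sin λ·ΔY + cos φ·ΔZ = −(-0.931602)(0.972772)(-255.5) − (-0.931602)(0.231765)(476.4) + (0.363479)(632.7) = 101.29 m.

ΔN = 101.3 m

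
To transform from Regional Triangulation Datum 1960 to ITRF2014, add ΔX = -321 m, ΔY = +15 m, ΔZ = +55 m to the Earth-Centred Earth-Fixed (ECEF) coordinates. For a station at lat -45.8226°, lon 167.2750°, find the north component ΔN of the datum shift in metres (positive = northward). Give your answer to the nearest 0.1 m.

ΔN = 265.3 m

The local north axis is (−sin φ cos λ, −sin φ sin λ, cos φ), giving ΔN = 224.562 + 2.370 + 38.329 = 265.26 m.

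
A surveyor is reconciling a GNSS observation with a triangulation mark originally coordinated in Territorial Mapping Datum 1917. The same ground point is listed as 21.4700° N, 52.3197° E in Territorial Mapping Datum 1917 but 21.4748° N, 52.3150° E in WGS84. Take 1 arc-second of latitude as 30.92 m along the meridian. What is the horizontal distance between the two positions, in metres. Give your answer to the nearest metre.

Δφ = 21.4748° − 21.4700° = +0.0048°; Δλ = 52.3150° − 52.3197° = -0.0047°.
1° of latitude = 3600 × 30.92 = 111312 m.
ΔN = Δφ × 111312 = 534.3 m; ΔE = Δλ × 111312 × cos(21.4700°) = -0.0047 × 111312 × 0.930609 = -486.9 m.
Distance = √(ΔE² + ΔN²) = √((-486.9)² + 534.3²) = 722.8 m.

723 m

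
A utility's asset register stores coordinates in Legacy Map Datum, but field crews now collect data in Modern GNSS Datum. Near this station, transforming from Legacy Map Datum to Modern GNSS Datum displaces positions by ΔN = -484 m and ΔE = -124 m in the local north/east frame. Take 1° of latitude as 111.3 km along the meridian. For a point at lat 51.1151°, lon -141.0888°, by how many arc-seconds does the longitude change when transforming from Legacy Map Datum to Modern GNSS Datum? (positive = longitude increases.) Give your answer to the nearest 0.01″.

Δλ = -6.39″

At latitude 51.1151°, cos φ = 0.627758.
1° of longitude at this latitude = 111.3 × cos φ = 69.87 km, so Δλ = -124.0 / 69869.5 = -0.0017747° = -6.389″.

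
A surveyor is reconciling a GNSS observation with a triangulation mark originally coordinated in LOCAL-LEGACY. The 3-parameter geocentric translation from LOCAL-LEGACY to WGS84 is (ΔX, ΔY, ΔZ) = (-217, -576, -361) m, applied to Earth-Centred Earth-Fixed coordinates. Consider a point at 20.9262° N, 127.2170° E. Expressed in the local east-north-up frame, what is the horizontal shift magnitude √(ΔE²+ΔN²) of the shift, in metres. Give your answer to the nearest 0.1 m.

565.8 m

The local east axis at (φ, λ) is (−sin λ, cos λ, 0), so ΔE = −sin(127.2170°)·(-217) + cos(127.2170°)·(-576) = 521.19 m.
The local north axis is (−sin φ cos λ, −sin φ sin λ, cos φ), giving ΔN = -46.878 + 163.831 − 337.189 = -220.24 m.
Horizontal magnitude = √(ΔE² + ΔN²) = √(521.19² + (-220.24)²) = 565.81 m.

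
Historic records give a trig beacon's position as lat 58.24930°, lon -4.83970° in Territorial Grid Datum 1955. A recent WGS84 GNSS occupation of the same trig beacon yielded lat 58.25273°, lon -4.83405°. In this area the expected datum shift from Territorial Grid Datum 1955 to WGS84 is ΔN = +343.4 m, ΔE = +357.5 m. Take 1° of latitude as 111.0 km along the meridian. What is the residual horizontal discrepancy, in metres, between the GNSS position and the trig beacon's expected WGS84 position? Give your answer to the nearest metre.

46 m

Observed coordinate differences: Δφ = +0.00343°, Δλ = +0.00565°.
Converting to metres (1° lat = 111000 m, cos φ = 0.526224): observed ΔN = 380.7 m, observed ΔE = 330.0 m.
Subtracting the expected shift leaves a residual of 380.7 − (343.4) = 37.3 m north and 330.0 − (357.5) = -27.5 m east.
Residual distance = √(37.3² + (-27.5)²) = 46.4 m.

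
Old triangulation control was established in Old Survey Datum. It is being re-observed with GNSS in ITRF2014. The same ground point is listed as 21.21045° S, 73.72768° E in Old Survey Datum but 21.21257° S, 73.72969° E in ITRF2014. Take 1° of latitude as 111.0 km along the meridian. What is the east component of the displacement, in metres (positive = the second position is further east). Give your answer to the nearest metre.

Δφ = -21.21257° − -21.21045° = -0.00212°; Δλ = 73.72969° − 73.72768° = +0.00201°.
ΔN = Δφ × 111000 = -235.3 m; ΔE = Δλ × 111000 × cos(-21.21045°) = +0.00201 × 111000 × 0.932258 = 208.0 m.

ΔE = 208 m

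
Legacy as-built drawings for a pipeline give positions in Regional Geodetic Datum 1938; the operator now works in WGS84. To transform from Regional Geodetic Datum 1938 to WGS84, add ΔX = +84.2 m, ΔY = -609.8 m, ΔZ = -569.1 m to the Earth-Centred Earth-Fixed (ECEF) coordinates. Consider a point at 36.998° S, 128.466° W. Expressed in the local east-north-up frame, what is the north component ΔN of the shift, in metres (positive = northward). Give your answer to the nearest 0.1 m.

At φ = -36.998°, λ = -128.466°: sin φ = -0.601787, cos φ = 0.798657, sin λ = -0.782977, cos λ = -0.622050.
ΔN = −sin φ cos λ·ΔX − sin φ sin λ·ΔY + cos φ·ΔZ = −(-0.601787)(-0.622050)(84.2) − (-0.601787)(-0.782977)(-609.8) + (0.798657)(-569.1) = -198.71 m.

ΔN = -198.7 m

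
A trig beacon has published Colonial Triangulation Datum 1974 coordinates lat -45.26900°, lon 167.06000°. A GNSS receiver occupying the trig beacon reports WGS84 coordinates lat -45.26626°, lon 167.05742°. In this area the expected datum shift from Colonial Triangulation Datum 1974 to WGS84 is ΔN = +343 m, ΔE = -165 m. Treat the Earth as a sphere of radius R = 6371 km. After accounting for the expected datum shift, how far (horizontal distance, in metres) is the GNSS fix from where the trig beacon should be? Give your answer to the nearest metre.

Observed coordinate differences: Δφ = +0.00274°, Δλ = -0.00258°.
Converting to metres (1° lat = 111195 m, cos φ = 0.703779): observed ΔN = 304.7 m, observed ΔE = -201.9 m.
Subtracting the expected shift leaves a residual of 304.7 − (343) = -38.3 m north and -201.9 − (-165) = -36.9 m east.
Residual distance = √((-38.3)² + (-36.9)²) = 53.2 m.

53 m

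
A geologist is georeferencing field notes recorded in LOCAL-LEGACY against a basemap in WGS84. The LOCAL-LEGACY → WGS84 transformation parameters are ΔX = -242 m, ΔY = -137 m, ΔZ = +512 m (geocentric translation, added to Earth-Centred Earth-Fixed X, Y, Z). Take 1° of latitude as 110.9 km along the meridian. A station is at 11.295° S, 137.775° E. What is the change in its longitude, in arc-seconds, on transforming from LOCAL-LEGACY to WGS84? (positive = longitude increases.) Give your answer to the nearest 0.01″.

Δλ = 8.74″

sin φ = -0.195861, cos φ = 0.980632, sin λ = 0.672044, cos λ = -0.740511.
East component: ΔE = −sin λ·ΔX + cos λ·ΔY = −(0.672044)(-242) + (-0.740511)(-137) = 264.08 m.
1° of latitude spans 110900 m; at latitude φ, 1° of longitude spans that × cos φ = 108752.1 m, so Δλ = 264.08 / 108752.1 × 3600 = 8.742″.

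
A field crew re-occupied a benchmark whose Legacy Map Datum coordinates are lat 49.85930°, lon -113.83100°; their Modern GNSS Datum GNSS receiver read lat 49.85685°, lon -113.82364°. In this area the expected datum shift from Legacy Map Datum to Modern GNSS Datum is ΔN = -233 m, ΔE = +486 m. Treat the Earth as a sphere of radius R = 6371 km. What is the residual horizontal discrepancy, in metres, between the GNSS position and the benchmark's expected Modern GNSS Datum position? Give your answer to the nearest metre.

Observed coordinate differences: Δφ = -0.00245°, Δλ = +0.00736°.
Converting to metres (1° lat = 111195 m, cos φ = 0.644667): observed ΔN = -272.4 m, observed ΔE = 527.6 m.
Subtracting the expected shift leaves a residual of -272.4 − (-233) = -39.4 m north and 527.6 − (486) = 41.6 m east.
Residual distance = √((-39.4)² + 41.6²) = 57.3 m.

57 m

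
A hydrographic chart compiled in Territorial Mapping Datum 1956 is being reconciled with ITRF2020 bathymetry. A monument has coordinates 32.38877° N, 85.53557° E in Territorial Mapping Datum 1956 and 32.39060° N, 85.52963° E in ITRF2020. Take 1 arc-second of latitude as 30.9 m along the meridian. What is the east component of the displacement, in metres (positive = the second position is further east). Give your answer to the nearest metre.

Δφ = 32.39060° − 32.38877° = +0.00183°; Δλ = 85.52963° − 85.53557° = -0.00594°.
1° of latitude = 3600 × 30.90 = 111240 m.
ΔN = Δφ × 111240 = 203.6 m; ΔE = Δλ × 111240 × cos(32.38877°) = -0.00594 × 111240 × 0.844433 = -558.0 m.

ΔE = -558 m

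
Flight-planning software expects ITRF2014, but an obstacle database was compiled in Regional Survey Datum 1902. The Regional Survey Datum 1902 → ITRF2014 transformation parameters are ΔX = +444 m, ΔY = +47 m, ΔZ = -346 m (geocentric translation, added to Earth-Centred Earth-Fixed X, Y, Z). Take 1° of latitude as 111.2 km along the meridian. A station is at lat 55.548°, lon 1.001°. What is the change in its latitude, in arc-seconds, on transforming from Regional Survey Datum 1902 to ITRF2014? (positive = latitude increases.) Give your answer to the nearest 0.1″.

sin φ = 0.824600, cos φ = 0.565716, sin λ = 0.017470, cos λ = 0.999847.
North component: ΔN = −sin φ cos λ·ΔX − sin φ sin λ·ΔY + cos φ·ΔZ = −(0.824600)(0.999847)(444) − (0.824600)(0.017470)(47) + (0.565716)(-346) = -562.48 m.
1° of latitude spans 111200 m, so Δφ = -562.48 / 111200 × 3600 = -18.210″.

Δφ = -18.2″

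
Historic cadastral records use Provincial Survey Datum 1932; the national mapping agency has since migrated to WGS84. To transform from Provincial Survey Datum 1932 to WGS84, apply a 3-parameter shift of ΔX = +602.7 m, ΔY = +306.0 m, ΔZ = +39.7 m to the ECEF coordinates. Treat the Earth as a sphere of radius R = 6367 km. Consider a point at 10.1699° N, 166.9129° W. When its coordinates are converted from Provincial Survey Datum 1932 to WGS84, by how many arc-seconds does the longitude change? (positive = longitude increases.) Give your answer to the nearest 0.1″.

sin φ = 0.176568, cos φ = 0.984289, sin λ = -0.226432, cos λ = -0.974027.
East component: ΔE = −sin λ·ΔX + cos λ·ΔY = −(-0.226432)(602.7) + (-0.974027)(306.0) = -161.58 m.
1° of latitude spans πR/180 = 111125 m; at latitude φ, 1° of longitude spans that × cos φ = 109379.2 m, so Δλ = -161.58 / 109379.2 × 3600 = -5.318″.

Δλ = -5.3″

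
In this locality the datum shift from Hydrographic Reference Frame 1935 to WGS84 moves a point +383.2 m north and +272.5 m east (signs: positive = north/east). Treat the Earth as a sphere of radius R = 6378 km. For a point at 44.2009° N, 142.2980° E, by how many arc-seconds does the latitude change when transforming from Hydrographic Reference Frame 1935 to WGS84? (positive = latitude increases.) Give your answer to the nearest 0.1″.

Δφ = 12.4″

On a sphere of radius R, 1 rad of latitude = R, so Δφ = ΔN / R = 383.2 / 6378000 = 6.0082e-05 rad = 12.393″.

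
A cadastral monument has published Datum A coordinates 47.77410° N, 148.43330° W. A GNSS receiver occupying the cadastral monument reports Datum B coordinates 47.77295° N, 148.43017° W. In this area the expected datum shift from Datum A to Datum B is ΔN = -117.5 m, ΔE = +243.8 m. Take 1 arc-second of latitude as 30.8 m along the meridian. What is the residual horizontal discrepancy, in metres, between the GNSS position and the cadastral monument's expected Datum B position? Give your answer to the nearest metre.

Observed coordinate differences: Δφ = -0.00115°, Δλ = +0.00313°.
Converting to metres (1° lat = 110880 m, cos φ = 0.672055): observed ΔN = -127.5 m, observed ΔE = 233.2 m.
Subtracting the expected shift leaves a residual of -127.5 − (-117.5) = -10.0 m north and 233.2 − (243.8) = -10.6 m east.
Residual distance = √((-10.0)² + (-10.6)²) = 14.6 m.

15 m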